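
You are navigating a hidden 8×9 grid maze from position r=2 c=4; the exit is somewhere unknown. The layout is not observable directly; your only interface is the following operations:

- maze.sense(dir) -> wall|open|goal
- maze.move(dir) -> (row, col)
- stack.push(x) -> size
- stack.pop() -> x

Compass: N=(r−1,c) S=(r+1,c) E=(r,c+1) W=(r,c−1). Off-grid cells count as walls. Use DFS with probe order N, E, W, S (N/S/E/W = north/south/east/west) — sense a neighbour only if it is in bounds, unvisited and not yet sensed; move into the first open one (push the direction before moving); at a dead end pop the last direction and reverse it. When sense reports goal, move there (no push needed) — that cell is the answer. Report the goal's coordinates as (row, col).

[in] maze.sense dir='north'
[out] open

[in] stack.push x='north'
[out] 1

[in] maze.move dir='north'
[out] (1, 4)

[in] maze.sense dir='north'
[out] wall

[in] maze.sense dir='east'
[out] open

[in] stack.push x='east'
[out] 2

[in] maze.move dir='east'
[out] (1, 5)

[in] maze.sense dir='north'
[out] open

[in] stack.push x='north'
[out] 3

[in] maze.move dir='north'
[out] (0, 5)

[in] maze.sense dir='east'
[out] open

[in] stack.push x='east'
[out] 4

[in] maze.move dir='east'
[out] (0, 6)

[in] maze.sense dir='east'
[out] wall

[in] maze.sense dir='south'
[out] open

[in] stack.push x='south'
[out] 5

[in] maze.move dir='south'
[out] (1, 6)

[in] maze.sense dir='east'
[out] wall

[in] maze.sense dir='south'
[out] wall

[in] stack.pop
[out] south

[in] maze.move dir='north'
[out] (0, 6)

[in] stack.pop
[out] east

[in] maze.move dir='west'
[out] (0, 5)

[in] stack.pop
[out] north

[in] maze.move dir='south'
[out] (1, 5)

[in] maze.sense dir='south'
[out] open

[in] stack.push x='south'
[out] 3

[in] maze.move dir='south'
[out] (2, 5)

[in] maze.sense dir='south'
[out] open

[in] stack.push x='south'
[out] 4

[in] maze.move dir='south'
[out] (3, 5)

[in] maze.sense dir='east'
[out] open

[in] stack.push x='east'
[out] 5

[in] maze.move dir='east'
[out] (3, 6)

[in] maze.sense dir='east'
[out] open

[in] stack.push x='east'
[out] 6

[in] maze.move dir='east'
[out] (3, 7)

[in] maze.sense dir='north'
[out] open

[in] stack.push x='north'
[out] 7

[in] maze.move dir='north'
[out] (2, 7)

[in] maze.sense dir='east'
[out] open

[in] stack.push x='east'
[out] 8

[in] maze.move dir='east'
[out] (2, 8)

[in] maze.sense dir='north'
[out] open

[in] stack.push x='north'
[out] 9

[in] maze.move dir='north'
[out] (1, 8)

[in] maze.sense dir='north'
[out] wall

[in] stack.pop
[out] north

[in] maze.move dir='south'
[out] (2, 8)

[in] maze.sense dir='south'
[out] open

[in] stack.push x='south'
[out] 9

[in] maze.move dir='south'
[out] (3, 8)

[in] maze.sense dir='south'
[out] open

[in] stack.push x='south'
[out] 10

[in] maze.move dir='south'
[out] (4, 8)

[in] maze.sense dir='west'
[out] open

[in] stack.push x='west'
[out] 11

[in] maze.move dir='west'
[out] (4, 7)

[in] maze.sense dir='west'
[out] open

[in] stack.push x='west'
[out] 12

[in] maze.move dir='west'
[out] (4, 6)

[in] maze.sense dir='west'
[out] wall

[in] maze.sense dir='south'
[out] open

[in] stack.push x='south'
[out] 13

[in] maze.move dir='south'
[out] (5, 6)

[in] maze.sense dir='east'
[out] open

[in] stack.push x='east'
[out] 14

[in] maze.move dir='east'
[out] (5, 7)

[in] maze.sense dir='east'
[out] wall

[in] maze.sense dir='south'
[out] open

[in] stack.push x='south'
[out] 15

[in] maze.move dir='south'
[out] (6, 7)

[in] maze.sense dir='east'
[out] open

[in] stack.push x='east'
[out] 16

[in] maze.move dir='east'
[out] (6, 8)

[in] maze.sense dir='south'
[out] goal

[in] maze.move dir='south'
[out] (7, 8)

Answer: (7, 8)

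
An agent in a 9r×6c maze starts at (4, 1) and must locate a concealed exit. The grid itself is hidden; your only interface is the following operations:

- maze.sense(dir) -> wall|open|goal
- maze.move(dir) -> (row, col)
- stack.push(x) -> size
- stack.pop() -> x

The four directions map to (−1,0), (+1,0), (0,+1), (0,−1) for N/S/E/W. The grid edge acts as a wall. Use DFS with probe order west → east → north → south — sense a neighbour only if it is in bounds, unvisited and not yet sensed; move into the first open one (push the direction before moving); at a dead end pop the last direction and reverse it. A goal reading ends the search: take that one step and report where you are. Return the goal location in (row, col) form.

Act: maze.sense[dir→west]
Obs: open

Act: stack.push[x→west]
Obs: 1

Act: maze.move[dir→west]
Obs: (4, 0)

Act: maze.sense[dir→north]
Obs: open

Act: stack.push[x→north]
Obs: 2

Act: maze.move[dir→north]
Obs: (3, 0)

Act: maze.sense[dir→east]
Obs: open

Act: stack.push[x→east]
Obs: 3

Act: maze.move[dir→east]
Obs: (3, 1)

Act: maze.sense[dir→east]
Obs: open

Act: stack.push[x→east]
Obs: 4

Act: maze.move[dir→east]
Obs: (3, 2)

Act: maze.sense[dir→east]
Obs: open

Act: stack.push[x→east]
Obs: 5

Act: maze.move[dir→east]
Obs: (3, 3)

Act: maze.sense[dir→east]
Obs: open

Act: stack.push[x→east]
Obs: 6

Act: maze.move[dir→east]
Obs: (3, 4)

Act: maze.sense[dir→east]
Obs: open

Act: stack.push[x→east]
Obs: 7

Act: maze.move[dir→east]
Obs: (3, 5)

Act: maze.sense[dir→north]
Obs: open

Act: stack.push[x→north]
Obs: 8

Act: maze.move[dir→north]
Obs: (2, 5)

Act: maze.sense[dir→west]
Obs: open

Act: stack.push[x→west]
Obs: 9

Act: maze.move[dir→west]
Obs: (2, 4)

Act: maze.sense[dir→west]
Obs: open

Act: stack.push[x→west]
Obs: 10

Act: maze.move[dir→west]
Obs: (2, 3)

Act: maze.sense[dir→west]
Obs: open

Act: stack.push[x→west]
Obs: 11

Act: maze.move[dir→west]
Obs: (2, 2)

Act: maze.sense[dir→west]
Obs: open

Act: stack.push[x→west]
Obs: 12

Act: maze.move[dir→west]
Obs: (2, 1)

Act: maze.sense[dir→west]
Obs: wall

Act: maze.sense[dir→north]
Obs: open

Act: stack.push[x→north]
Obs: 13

Act: maze.move[dir→north]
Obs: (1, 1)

Act: maze.sense[dir→west]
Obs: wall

Act: maze.sense[dir→east]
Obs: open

Act: stack.push[x→east]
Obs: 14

Act: maze.move[dir→east]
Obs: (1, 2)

Act: maze.sense[dir→east]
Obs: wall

Act: maze.sense[dir→north]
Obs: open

Act: stack.push[x→north]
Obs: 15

Act: maze.move[dir→north]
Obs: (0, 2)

Act: maze.sense[dir→west]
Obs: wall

Act: maze.sense[dir→east]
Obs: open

Act: stack.push[x→east]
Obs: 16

Act: maze.move[dir→east]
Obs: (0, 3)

Act: maze.sense[dir→east]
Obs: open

Act: stack.push[x→east]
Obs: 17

Act: maze.move[dir→east]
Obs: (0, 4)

Act: maze.sense[dir→east]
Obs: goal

Act: maze.move[dir→east]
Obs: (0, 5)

Answer: (0, 5)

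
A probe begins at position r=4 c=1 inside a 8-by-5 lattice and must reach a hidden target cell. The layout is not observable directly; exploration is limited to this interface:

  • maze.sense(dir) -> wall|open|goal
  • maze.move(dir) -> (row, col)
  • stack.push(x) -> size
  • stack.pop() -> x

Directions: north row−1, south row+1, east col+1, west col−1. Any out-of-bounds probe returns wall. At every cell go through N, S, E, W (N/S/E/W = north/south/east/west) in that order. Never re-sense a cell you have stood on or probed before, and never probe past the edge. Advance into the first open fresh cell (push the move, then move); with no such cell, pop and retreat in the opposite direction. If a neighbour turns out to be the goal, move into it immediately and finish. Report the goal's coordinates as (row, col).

~$ maze.sense north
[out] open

~$ stack.push north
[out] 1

~$ maze.move north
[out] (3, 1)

~$ maze.sense north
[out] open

~$ stack.push north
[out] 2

~$ maze.move north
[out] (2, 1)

~$ maze.sense north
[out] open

~$ stack.push north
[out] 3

~$ maze.move north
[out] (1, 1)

~$ maze.sense north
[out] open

~$ stack.push north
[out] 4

~$ maze.move north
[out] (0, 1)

~$ maze.sense east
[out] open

~$ stack.push east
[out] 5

~$ maze.move east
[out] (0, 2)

~$ maze.sense south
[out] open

~$ stack.push south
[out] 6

~$ maze.move south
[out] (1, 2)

~$ maze.sense south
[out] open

~$ stack.push south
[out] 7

~$ maze.move south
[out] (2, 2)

~$ maze.sense south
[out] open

~$ stack.push south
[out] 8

~$ maze.move south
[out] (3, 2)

~$ maze.sense south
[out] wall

~$ maze.sense east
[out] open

~$ stack.push east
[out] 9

~$ maze.move east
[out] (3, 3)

~$ maze.sense north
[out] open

~$ stack.push north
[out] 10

~$ maze.move north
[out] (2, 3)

~$ maze.sense north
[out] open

~$ stack.push north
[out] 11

~$ maze.move north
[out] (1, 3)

~$ maze.sense north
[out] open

~$ stack.push north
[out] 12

~$ maze.move north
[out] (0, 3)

~$ maze.sense east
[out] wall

~$ stack.pop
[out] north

~$ maze.move south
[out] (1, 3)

~$ maze.sense east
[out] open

~$ stack.push east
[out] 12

~$ maze.move east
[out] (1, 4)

~$ maze.sense south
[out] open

~$ stack.push south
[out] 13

~$ maze.move south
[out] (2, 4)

~$ maze.sense south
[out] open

~$ stack.push south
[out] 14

~$ maze.move south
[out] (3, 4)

~$ maze.sense south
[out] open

~$ stack.push south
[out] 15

~$ maze.move south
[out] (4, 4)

~$ maze.sense south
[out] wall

~$ maze.sense west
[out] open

~$ stack.push west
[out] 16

~$ maze.move west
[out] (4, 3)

~$ maze.sense south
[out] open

~$ stack.push south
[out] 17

~$ maze.move south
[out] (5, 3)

~$ maze.sense south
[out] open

~$ stack.push south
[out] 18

~$ maze.move south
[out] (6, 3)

~$ maze.sense south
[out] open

~$ stack.push south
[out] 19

~$ maze.move south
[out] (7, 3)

~$ maze.sense east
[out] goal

~$ maze.move east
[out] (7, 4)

Answer: (7, 4)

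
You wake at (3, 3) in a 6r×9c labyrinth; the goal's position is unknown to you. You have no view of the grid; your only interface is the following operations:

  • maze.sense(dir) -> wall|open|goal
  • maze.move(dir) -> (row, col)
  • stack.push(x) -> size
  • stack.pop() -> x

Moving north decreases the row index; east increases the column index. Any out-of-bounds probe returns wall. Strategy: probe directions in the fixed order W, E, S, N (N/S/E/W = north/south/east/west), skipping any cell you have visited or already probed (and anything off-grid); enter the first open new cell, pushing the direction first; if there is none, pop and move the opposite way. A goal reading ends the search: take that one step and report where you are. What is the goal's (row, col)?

// 1. sense(dir='west') ~> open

// 2. push(x='west') ~> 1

// 3. move(dir='west') ~> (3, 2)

// 4. sense(dir='west') ~> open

// 5. push(x='west') ~> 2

// 6. move(dir='west') ~> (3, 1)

// 7. sense(dir='west') ~> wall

// 8. sense(dir='south') ~> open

// 9. push(x='south') ~> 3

// 10. move(dir='south') ~> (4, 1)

// 11. sense(dir='west') ~> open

// 12. push(x='west') ~> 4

// 13. move(dir='west') ~> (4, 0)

// 14. sense(dir='south') ~> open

// 15. push(x='south') ~> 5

// 16. move(dir='south') ~> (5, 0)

// 17. sense(dir='east') ~> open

// 18. push(x='east') ~> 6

// 19. move(dir='east') ~> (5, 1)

// 20. sense(dir='east') ~> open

// 21. push(x='east') ~> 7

// 22. move(dir='east') ~> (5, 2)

// 23. sense(dir='east') ~> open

// 24. push(x='east') ~> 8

// 25. move(dir='east') ~> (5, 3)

// 26. sense(dir='east') ~> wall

// 27. sense(dir='north') ~> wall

// 28. pop() ~> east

// 29. move(dir='west') ~> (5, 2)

// 30. sense(dir='north') ~> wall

// 31. pop() ~> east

// 32. move(dir='west') ~> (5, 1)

// 33. pop() ~> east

// 34. move(dir='west') ~> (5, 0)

// 35. pop() ~> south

// 36. move(dir='north') ~> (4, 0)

// 37. pop() ~> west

// 38. move(dir='east') ~> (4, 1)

// 39. pop() ~> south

// 40. move(dir='north') ~> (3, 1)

// 41. sense(dir='north') ~> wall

// 42. pop() ~> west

// 43. move(dir='east') ~> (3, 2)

// 44. sense(dir='north') ~> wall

// 45. pop() ~> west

// 46. move(dir='east') ~> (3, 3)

// 47. sense(dir='east') ~> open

// 48. push(x='east') ~> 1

// 49. move(dir='east') ~> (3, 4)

// 50. sense(dir='east') ~> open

// 51. push(x='east') ~> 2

// 52. move(dir='east') ~> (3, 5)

// 53. sense(dir='east') ~> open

// 54. push(x='east') ~> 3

// 55. move(dir='east') ~> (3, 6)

// 56. sense(dir='east') ~> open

// 57. push(x='east') ~> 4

// 58. move(dir='east') ~> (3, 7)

// 59. sense(dir='east') ~> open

// 60. push(x='east') ~> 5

// 61. move(dir='east') ~> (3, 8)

// 62. sense(dir='south') ~> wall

// 63. sense(dir='north') ~> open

// 64. push(x='north') ~> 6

// 65. move(dir='north') ~> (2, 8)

// 66. sense(dir='west') ~> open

// 67. push(x='west') ~> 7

// 68. move(dir='west') ~> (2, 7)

// 69. sense(dir='west') ~> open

// 70. push(x='west') ~> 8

// 71. move(dir='west') ~> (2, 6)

// 72. sense(dir='west') ~> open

// 73. push(x='west') ~> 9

// 74. move(dir='west') ~> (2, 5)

// 75. sense(dir='west') ~> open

// 76. push(x='west') ~> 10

// 77. move(dir='west') ~> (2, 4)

// 78. sense(dir='west') ~> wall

// 79. sense(dir='north') ~> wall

// 80. pop() ~> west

// 81. move(dir='east') ~> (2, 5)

// 82. sense(dir='north') ~> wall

// 83. pop() ~> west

// 84. move(dir='east') ~> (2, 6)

// 85. sense(dir='north') ~> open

// 86. push(x='north') ~> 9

// 87. move(dir='north') ~> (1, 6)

// 88. sense(dir='east') ~> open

// 89. push(x='east') ~> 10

// 90. move(dir='east') ~> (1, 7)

// 91. sense(dir='east') ~> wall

// 92. sense(dir='north') ~> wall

// 93. pop() ~> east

// 94. move(dir='west') ~> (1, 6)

// 95. sense(dir='north') ~> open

// 96. push(x='north') ~> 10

// 97. move(dir='north') ~> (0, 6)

// 98. sense(dir='west') ~> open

// 99. push(x='west') ~> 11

// 100. move(dir='west') ~> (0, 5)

// 101. sense(dir='west') ~> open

// 102. push(x='west') ~> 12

// 103. move(dir='west') ~> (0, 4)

// 104. sense(dir='west') ~> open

// 105. push(x='west') ~> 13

// 106. move(dir='west') ~> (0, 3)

// 107. sense(dir='west') ~> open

// 108. push(x='west') ~> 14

// 109. move(dir='west') ~> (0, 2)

// 110. sense(dir='west') ~> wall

// 111. sense(dir='south') ~> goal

// 112. move(dir='south') ~> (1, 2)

Answer: (1, 2)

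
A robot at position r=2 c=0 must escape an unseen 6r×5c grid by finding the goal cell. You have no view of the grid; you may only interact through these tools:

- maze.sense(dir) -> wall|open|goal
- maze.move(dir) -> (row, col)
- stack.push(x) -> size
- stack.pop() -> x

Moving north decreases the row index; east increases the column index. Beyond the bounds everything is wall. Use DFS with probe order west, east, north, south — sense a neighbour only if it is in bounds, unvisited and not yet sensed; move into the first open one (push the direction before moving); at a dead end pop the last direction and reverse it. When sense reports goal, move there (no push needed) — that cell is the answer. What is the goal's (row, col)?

Using maze.sense with dir=east, — result: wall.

I try maze.sense with dir=north, and observe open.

I try stack.push with x=north, → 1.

Calling maze.move with dir=north, — result: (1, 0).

I invoke maze.sense with dir=east, which returns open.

I use stack.push with x=east, which returns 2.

I run maze.move with dir=east, and observe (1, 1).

I invoke maze.sense with dir=east, yielding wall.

I call maze.sense with dir=north, which returns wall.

Now I run stack.pop(), → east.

I try maze.move with dir=west, which returns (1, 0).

Now I run maze.sense with dir=north, — result: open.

I invoke stack.push with x=north, — result: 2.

Then maze.move with dir=north, : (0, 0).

Now I run stack.pop, and observe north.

Then maze.move with dir=south, → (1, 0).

I use stack.pop, : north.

I invoke maze.move with dir=south, and observe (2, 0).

I use maze.sense with dir=south, → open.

Calling stack.push with x=south, and get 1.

I call maze.move with dir=south, : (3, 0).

I try maze.sense with dir=east, giving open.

I run stack.push with x=east, and observe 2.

Using maze.move with dir=east, and observe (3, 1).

I invoke maze.sense with dir=east, which returns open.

Now I run stack.push with x=east, yielding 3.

I use maze.move with dir=east, and see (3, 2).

I use maze.sense with dir=east, and see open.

Using stack.push with x=east, — result: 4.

Now I run maze.move with dir=east, → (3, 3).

Next I call maze.sense with dir=east, — result: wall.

I call maze.sense with dir=north, → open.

Then stack.push with x=north, and get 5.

I call maze.move with dir=north, — result: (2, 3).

I call maze.sense with dir=west, : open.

Next I call stack.push with x=west, : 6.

I use maze.move with dir=west, and observe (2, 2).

I try stack.pop(), yielding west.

I run maze.move with dir=east, which returns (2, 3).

Then maze.sense with dir=east, which returns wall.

Next I call maze.sense with dir=north, which returns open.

Next I call stack.push with x=north, giving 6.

Calling maze.move with dir=north, and see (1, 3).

Now I run maze.sense with dir=east, : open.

I call stack.push with x=east, and get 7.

I use maze.move with dir=east, — result: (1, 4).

Calling maze.sense with dir=north, yielding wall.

Next I call stack.pop, and observe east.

Then maze.move with dir=west, which returns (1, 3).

I use maze.sense with dir=north, yielding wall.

I run stack.pop, — result: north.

Now I run maze.move with dir=south, → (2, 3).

Now I run stack.pop(), which returns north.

I run maze.move with dir=south, giving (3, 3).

I run maze.sense with dir=south, and observe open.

I use stack.push with x=south, and observe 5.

I invoke maze.move with dir=south, and get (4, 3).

Calling maze.sense with dir=west, yielding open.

Calling stack.push with x=west, and get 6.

Invoking maze.move with dir=west, and see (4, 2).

I invoke maze.sense with dir=west, and observe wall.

I use maze.sense with dir=south, which returns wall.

Now I run stack.pop(), and observe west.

Invoking maze.move with dir=east, and get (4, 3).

I run maze.sense with dir=east, yielding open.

I try stack.push with x=east, → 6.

I try maze.move with dir=east, → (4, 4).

I invoke maze.sense with dir=south, and observe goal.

I try maze.move with dir=south, → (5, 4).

Answer: (5, 4)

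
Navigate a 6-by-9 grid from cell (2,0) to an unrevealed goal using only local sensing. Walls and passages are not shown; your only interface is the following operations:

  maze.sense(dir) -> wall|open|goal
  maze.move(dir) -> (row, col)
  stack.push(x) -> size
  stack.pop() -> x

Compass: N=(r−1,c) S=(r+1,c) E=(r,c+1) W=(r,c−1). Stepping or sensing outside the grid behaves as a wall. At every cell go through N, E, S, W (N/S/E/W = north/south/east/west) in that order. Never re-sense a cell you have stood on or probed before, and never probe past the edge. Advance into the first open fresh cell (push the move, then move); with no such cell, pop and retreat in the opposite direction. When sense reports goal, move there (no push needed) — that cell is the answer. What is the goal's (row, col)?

>>> maze.sense dir: north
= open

>>> stack.push x: north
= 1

>>> maze.move dir: north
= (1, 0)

>>> maze.sense dir: north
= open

>>> stack.push x: north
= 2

>>> maze.move dir: north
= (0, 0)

>>> maze.sense dir: east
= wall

>>> stack.pop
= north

>>> maze.move dir: south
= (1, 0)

>>> maze.sense dir: east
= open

>>> stack.push x: east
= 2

>>> maze.move dir: east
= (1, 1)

>>> maze.sense dir: east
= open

>>> stack.push x: east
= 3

>>> maze.move dir: east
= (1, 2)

>>> maze.sense dir: north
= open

>>> stack.push x: north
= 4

>>> maze.move dir: north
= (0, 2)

>>> maze.sense dir: east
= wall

>>> stack.pop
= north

>>> maze.move dir: south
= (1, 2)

>>> maze.sense dir: east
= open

>>> stack.push x: east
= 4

>>> maze.move dir: east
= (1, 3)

>>> maze.sense dir: east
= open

>>> stack.push x: east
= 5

>>> maze.move dir: east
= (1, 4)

>>> maze.sense dir: north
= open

>>> stack.push x: north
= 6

>>> maze.move dir: north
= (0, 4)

>>> maze.sense dir: east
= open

>>> stack.push x: east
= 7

>>> maze.move dir: east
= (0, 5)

>>> maze.sense dir: east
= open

>>> stack.push x: east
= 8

>>> maze.move dir: east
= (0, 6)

>>> maze.sense dir: east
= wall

>>> maze.sense dir: south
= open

>>> stack.push x: south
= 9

>>> maze.move dir: south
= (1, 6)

>>> maze.sense dir: east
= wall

>>> maze.sense dir: south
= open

>>> stack.push x: south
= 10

>>> maze.move dir: south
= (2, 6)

>>> maze.sense dir: east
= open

>>> stack.push x: east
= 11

>>> maze.move dir: east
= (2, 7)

>>> maze.sense dir: east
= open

>>> stack.push x: east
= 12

>>> maze.move dir: east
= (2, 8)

>>> maze.sense dir: north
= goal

>>> maze.move dir: north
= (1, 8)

Answer: (1, 8)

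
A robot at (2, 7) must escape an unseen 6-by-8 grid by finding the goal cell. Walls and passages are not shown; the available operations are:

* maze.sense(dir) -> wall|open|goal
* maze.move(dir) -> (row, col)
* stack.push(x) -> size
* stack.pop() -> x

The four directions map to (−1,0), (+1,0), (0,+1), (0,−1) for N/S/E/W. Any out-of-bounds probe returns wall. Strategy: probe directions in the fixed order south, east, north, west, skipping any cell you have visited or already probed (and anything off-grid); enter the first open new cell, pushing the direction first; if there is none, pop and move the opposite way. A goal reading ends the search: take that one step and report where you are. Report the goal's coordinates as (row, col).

Using sense passing dir=south, and observe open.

Next I call push passing x=south, giving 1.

Calling move passing dir=south, — result: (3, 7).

I invoke sense passing dir=south, and get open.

Next I call push passing x=south, and observe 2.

I invoke move passing dir=south, — result: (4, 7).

I call sense passing dir=south, and get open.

I use push passing x=south, : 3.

I invoke move passing dir=south, and observe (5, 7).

Calling sense passing dir=west, → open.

I invoke push passing x=west, and observe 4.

I call move passing dir=west, — result: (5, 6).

Using sense passing dir=north, and observe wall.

I try sense passing dir=west, which returns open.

I use push passing x=west, and get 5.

I use move passing dir=west, → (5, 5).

Then sense passing dir=north, giving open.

Then push passing x=north, yielding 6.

Now I run move passing dir=north, : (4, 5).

Then sense passing dir=north, and observe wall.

Calling sense passing dir=west, yielding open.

I invoke push passing x=west, and observe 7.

Invoking move passing dir=west, giving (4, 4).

Next I call sense passing dir=south, and see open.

Using push passing x=south, → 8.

Now I run move passing dir=south, and see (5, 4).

I run sense passing dir=west, which returns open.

I run push passing x=west, — result: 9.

Calling move passing dir=west, → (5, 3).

I call sense passing dir=north, and observe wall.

I invoke sense passing dir=west, which returns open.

Next I call push passing x=west, which returns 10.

I run move passing dir=west, : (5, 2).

I run sense passing dir=north, giving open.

Now I run push passing x=north, → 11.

I try move passing dir=north, which returns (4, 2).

I invoke sense passing dir=north, which returns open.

I use push passing x=north, and see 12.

Then move passing dir=north, and see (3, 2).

Then sense passing dir=east, and see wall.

Then sense passing dir=north, — result: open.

Next I call push passing x=north, → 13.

Then move passing dir=north, which returns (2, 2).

Using sense passing dir=east, yielding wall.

Using sense passing dir=north, : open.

I invoke push passing x=north, yielding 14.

I try move passing dir=north, — result: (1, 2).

Next I call sense passing dir=east, — result: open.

I try push passing x=east, and observe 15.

I try move passing dir=east, : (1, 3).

I invoke sense passing dir=east, and get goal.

Then move passing dir=east, : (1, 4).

Answer: (1, 4)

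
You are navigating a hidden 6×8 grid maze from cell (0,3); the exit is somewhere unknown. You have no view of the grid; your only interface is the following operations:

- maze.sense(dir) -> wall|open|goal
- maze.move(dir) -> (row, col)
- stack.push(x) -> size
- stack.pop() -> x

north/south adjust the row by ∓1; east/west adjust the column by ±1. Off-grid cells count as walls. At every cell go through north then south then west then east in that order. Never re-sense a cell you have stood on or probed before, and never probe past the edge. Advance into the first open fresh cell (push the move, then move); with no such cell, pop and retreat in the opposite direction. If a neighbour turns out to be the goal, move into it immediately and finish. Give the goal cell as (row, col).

Next I call maze.sense using dir='south', → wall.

Calling maze.sense using dir='west', → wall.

Next I call maze.sense using dir='east', and see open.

Now I run stack.push using x='east', which returns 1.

I run maze.move using dir='east', giving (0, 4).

Invoking maze.sense using dir='south', : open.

I use stack.push using x='south', which returns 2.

I try maze.move using dir='south', giving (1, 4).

Then maze.sense using dir='south', — result: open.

Then stack.push using x='south', : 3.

Calling maze.move using dir='south', — result: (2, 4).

I use maze.sense using dir='south', which returns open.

Invoking stack.push using x='south', which returns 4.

Now I run maze.move using dir='south', → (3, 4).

I try maze.sense using dir='south', yielding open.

Calling stack.push using x='south', and observe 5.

I use maze.move using dir='south', : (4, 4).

Invoking maze.sense using dir='south', → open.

I try stack.push using x='south', and observe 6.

Invoking maze.move using dir='south', → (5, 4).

Invoking maze.sense using dir='west', which returns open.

Invoking stack.push using x='west', and observe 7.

I try maze.move using dir='west', yielding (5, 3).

Next I call maze.sense using dir='north', → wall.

I use maze.sense using dir='west', and see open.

I run stack.push using x='west', : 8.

Then maze.move using dir='west', giving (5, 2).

Then maze.sense using dir='north', which returns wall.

I run maze.sense using dir='west', and see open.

I invoke stack.push using x='west', and get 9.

Next I call maze.move using dir='west', and get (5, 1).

I call maze.sense using dir='north', and see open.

I try stack.push using x='north', giving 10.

Calling maze.move using dir='north', : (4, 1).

Then maze.sense using dir='north', and observe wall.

Using maze.sense using dir='west', : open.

Now I run stack.push using x='west', and get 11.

Now I run maze.move using dir='west', and get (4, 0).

I run maze.sense using dir='north', giving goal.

Next I call maze.move using dir='north', giving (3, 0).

Answer: (3, 0)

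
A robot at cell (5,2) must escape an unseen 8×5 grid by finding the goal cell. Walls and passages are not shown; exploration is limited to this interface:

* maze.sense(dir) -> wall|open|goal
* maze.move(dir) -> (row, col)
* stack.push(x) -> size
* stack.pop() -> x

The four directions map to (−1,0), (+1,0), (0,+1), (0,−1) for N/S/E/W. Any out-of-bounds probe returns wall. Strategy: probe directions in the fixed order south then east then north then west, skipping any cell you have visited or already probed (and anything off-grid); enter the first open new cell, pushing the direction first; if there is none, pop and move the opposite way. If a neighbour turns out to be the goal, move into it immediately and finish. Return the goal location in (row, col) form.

-> maze.sense(south)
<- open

-> stack.push(south)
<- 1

-> maze.move(south)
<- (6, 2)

-> maze.sense(south)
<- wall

-> maze.sense(east)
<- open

-> stack.push(east)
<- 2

-> maze.move(east)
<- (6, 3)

-> maze.sense(south)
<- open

-> stack.push(south)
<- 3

-> maze.move(south)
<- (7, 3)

-> maze.sense(east)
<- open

-> stack.push(east)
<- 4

-> maze.move(east)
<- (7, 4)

-> maze.sense(north)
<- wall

-> stack.pop()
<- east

-> maze.move(west)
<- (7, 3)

-> stack.pop()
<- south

-> maze.move(north)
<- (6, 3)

-> maze.sense(north)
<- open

-> stack.push(north)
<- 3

-> maze.move(north)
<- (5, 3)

-> maze.sense(east)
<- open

-> stack.push(east)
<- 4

-> maze.move(east)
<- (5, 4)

-> maze.sense(north)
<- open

-> stack.push(north)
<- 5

-> maze.move(north)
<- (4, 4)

-> maze.sense(north)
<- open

-> stack.push(north)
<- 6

-> maze.move(north)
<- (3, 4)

-> maze.sense(north)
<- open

-> stack.push(north)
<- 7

-> maze.move(north)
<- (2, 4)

-> maze.sense(north)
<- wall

-> maze.sense(west)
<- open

-> stack.push(west)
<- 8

-> maze.move(west)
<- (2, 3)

-> maze.sense(south)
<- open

-> stack.push(south)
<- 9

-> maze.move(south)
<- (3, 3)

-> maze.sense(south)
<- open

-> stack.push(south)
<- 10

-> maze.move(south)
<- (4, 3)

-> maze.sense(west)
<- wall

-> stack.pop()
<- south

-> maze.move(north)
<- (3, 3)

-> maze.sense(west)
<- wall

-> stack.pop()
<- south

-> maze.move(north)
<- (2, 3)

-> maze.sense(north)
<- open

-> stack.push(north)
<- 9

-> maze.move(north)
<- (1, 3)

-> maze.sense(north)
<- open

-> stack.push(north)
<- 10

-> maze.move(north)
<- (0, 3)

-> maze.sense(east)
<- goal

-> maze.move(east)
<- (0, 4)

Answer: (0, 4)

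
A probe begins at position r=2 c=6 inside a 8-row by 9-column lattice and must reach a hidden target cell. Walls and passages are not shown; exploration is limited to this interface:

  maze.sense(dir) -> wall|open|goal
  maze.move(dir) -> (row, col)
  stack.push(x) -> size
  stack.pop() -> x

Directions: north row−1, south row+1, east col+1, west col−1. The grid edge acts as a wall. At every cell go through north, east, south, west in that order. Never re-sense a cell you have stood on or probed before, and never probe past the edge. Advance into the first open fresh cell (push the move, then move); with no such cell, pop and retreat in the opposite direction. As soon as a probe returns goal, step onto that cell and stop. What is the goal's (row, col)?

I call maze.sense(dir→north), yielding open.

I run stack.push(x→north), → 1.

Calling maze.move(dir→north), → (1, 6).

I use maze.sense(dir→north), and see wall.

Invoking maze.sense(dir→east), : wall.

I call maze.sense(dir→west), and observe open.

Calling stack.push(x→west), and see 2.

I invoke maze.move(dir→west), and see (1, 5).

I try maze.sense(dir→north), and see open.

I try stack.push(x→north), yielding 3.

I try maze.move(dir→north), giving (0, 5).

Then maze.sense(dir→west), — result: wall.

I call stack.pop(), giving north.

I use maze.move(dir→south), → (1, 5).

I run maze.sense(dir→south), — result: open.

I use stack.push(x→south), : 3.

Using maze.move(dir→south), yielding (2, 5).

I run maze.sense(dir→south), and observe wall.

Invoking maze.sense(dir→west), which returns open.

I run stack.push(x→west), : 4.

I call maze.move(dir→west), giving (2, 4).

I try maze.sense(dir→north), and get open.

Then stack.push(x→north), and observe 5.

Using maze.move(dir→north), and see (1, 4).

Calling maze.sense(dir→west), giving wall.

I try stack.pop, which returns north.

Using maze.move(dir→south), and get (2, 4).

I try maze.sense(dir→south), and see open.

Using stack.push(x→south), and observe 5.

I invoke maze.move(dir→south), which returns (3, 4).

Next I call maze.sense(dir→south), yielding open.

I use stack.push(x→south), giving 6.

Now I run maze.move(dir→south), : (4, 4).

I invoke maze.sense(dir→east), which returns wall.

Then maze.sense(dir→south), giving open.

Calling stack.push(x→south), giving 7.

Next I call maze.move(dir→south), yielding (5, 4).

I call maze.sense(dir→east), which returns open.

I invoke stack.push(x→east), — result: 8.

Using maze.move(dir→east), and observe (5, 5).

I try maze.sense(dir→east), and get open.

I use stack.push(x→east), which returns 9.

I invoke maze.move(dir→east), and see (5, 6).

Calling maze.sense(dir→north), and get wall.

I try maze.sense(dir→east), and observe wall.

I try maze.sense(dir→south), : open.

I invoke stack.push(x→south), and get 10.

I use maze.move(dir→south), — result: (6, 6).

I run maze.sense(dir→east), which returns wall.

Using maze.sense(dir→south), and observe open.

Next I call stack.push(x→south), giving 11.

Using maze.move(dir→south), : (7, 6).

I try maze.sense(dir→east), giving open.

Calling stack.push(x→east), : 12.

Calling maze.move(dir→east), and observe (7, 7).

Now I run maze.sense(dir→east), — result: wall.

I use stack.pop(), yielding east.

Then maze.move(dir→west), giving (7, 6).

I use maze.sense(dir→west), → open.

I run stack.push(x→west), → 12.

I call maze.move(dir→west), — result: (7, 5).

I invoke maze.sense(dir→north), — result: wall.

Next I call maze.sense(dir→west), — result: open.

Now I run stack.push(x→west), giving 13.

I try maze.move(dir→west), — result: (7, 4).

I call maze.sense(dir→north), and get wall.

Then maze.sense(dir→west), giving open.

Next I call stack.push(x→west), yielding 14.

I call maze.move(dir→west), giving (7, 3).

I call maze.sense(dir→north), giving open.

I call stack.push(x→north), and get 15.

I use maze.move(dir→north), — result: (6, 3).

I use maze.sense(dir→north), and get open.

Now I run stack.push(x→north), giving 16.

Now I run maze.move(dir→north), yielding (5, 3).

Invoking maze.sense(dir→north), and see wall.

Calling maze.sense(dir→west), which returns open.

Now I run stack.push(x→west), giving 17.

I run maze.move(dir→west), and see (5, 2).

Using maze.sense(dir→north), → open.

Next I call stack.push(x→north), → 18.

Invoking maze.move(dir→north), : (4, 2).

Invoking maze.sense(dir→north), giving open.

Calling stack.push(x→north), : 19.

Then maze.move(dir→north), → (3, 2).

Now I run maze.sense(dir→north), and see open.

Then stack.push(x→north), and see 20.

Invoking maze.move(dir→north), giving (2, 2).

I call maze.sense(dir→north), : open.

I call stack.push(x→north), → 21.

Invoking maze.move(dir→north), : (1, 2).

Then maze.sense(dir→north), : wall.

I call maze.sense(dir→west), and observe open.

Calling stack.push(x→west), and see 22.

Now I run maze.move(dir→west), which returns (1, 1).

Using maze.sense(dir→north), : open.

Next I call stack.push(x→north), giving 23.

I call maze.move(dir→north), and observe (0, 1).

Now I run maze.sense(dir→west), which returns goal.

I run maze.move(dir→west), yielding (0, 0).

Answer: (0, 0)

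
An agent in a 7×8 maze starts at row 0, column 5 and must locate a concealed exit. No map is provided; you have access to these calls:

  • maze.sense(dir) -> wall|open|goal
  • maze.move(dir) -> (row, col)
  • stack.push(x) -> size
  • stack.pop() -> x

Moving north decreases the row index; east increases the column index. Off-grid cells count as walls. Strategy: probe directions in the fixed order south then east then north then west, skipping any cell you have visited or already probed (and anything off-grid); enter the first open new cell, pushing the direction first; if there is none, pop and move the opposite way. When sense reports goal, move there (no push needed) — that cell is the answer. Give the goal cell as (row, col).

·→ sense(dir=south)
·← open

·→ push(x=south)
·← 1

·→ move(dir=south)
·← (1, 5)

·→ sense(dir=south)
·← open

·→ push(x=south)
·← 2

·→ move(dir=south)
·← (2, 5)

·→ sense(dir=south)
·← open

·→ push(x=south)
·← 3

·→ move(dir=south)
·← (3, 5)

·→ sense(dir=south)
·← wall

·→ sense(dir=east)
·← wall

·→ sense(dir=west)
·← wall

·→ pop()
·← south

·→ move(dir=north)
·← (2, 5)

·→ sense(dir=east)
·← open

·→ push(x=east)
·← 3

·→ move(dir=east)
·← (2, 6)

·→ sense(dir=east)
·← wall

·→ sense(dir=north)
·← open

·→ push(x=north)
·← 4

·→ move(dir=north)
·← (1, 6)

·→ sense(dir=east)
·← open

·→ push(x=east)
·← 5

·→ move(dir=east)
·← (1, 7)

·→ sense(dir=north)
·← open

·→ push(x=north)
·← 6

·→ move(dir=north)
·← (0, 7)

·→ sense(dir=west)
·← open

·→ push(x=west)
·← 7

·→ move(dir=west)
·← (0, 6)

·→ pop()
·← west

·→ move(dir=east)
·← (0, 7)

·→ pop()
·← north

·→ move(dir=south)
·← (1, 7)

·→ pop()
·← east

·→ move(dir=west)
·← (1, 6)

·→ pop()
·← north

·→ move(dir=south)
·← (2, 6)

·→ pop()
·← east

·→ move(dir=west)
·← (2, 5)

·→ sense(dir=west)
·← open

·→ push(x=west)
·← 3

·→ move(dir=west)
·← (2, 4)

·→ sense(dir=north)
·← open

·→ push(x=north)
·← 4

·→ move(dir=north)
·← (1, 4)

·→ sense(dir=north)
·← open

·→ push(x=north)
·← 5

·→ move(dir=north)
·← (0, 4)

·→ sense(dir=west)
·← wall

·→ pop()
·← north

·→ move(dir=south)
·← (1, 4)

·→ sense(dir=west)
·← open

·→ push(x=west)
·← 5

·→ move(dir=west)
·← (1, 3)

·→ sense(dir=south)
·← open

·→ push(x=south)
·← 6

·→ move(dir=south)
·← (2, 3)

·→ sense(dir=south)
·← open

·→ push(x=south)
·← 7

·→ move(dir=south)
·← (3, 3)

·→ sense(dir=south)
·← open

·→ push(x=south)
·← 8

·→ move(dir=south)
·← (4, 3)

·→ sense(dir=south)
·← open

·→ push(x=south)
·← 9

·→ move(dir=south)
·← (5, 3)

·→ sense(dir=south)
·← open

·→ push(x=south)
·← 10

·→ move(dir=south)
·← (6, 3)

·→ sense(dir=east)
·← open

·→ push(x=east)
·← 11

·→ move(dir=east)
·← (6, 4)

·→ sense(dir=east)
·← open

·→ push(x=east)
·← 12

·→ move(dir=east)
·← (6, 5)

·→ sense(dir=east)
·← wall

·→ sense(dir=north)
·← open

·→ push(x=north)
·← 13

·→ move(dir=north)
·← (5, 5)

·→ sense(dir=east)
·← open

·→ push(x=east)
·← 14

·→ move(dir=east)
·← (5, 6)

·→ sense(dir=east)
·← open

·→ push(x=east)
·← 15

·→ move(dir=east)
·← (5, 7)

·→ sense(dir=south)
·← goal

·→ move(dir=south)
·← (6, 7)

Answer: (6, 7)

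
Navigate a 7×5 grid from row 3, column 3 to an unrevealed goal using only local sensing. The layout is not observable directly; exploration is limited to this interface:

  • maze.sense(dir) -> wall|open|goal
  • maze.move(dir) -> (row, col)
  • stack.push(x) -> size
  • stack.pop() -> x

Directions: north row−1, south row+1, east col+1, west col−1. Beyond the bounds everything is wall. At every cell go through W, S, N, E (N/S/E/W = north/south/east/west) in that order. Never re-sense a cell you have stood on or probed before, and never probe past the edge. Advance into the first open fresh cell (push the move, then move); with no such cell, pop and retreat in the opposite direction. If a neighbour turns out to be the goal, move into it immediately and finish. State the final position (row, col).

>> maze.sense(dir=west)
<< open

>> stack.push(x=west)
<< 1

>> maze.move(dir=west)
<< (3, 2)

>> maze.sense(dir=west)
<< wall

>> maze.sense(dir=south)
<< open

>> stack.push(x=south)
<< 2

>> maze.move(dir=south)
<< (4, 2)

>> maze.sense(dir=west)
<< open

>> stack.push(x=west)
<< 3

>> maze.move(dir=west)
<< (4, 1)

>> maze.sense(dir=west)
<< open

>> stack.push(x=west)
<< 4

>> maze.move(dir=west)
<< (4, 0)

>> maze.sense(dir=south)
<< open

>> stack.push(x=south)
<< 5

>> maze.move(dir=south)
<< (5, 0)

>> maze.sense(dir=south)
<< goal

>> maze.move(dir=south)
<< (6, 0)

Answer: (6, 0)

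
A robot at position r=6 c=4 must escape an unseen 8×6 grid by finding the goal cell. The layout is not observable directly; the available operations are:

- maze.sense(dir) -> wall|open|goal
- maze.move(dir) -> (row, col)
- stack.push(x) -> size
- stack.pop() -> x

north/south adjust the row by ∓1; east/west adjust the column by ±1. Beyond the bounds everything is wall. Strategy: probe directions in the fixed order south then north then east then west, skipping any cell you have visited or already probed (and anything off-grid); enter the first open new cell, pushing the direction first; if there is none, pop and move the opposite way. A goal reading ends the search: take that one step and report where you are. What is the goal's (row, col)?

[in] maze.sense south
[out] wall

[in] maze.sense north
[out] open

[in] stack.push north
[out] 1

[in] maze.move north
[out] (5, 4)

[in] maze.sense north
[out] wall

[in] maze.sense east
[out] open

[in] stack.push east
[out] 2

[in] maze.move east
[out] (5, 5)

[in] maze.sense south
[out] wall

[in] maze.sense north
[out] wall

[in] stack.pop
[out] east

[in] maze.move west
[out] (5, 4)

[in] maze.sense west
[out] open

[in] stack.push west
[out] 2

[in] maze.move west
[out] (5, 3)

[in] maze.sense south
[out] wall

[in] maze.sense north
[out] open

[in] stack.push north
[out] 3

[in] maze.move north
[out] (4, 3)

[in] maze.sense north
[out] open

[in] stack.push north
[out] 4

[in] maze.move north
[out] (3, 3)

[in] maze.sense north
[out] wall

[in] maze.sense east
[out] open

[in] stack.push east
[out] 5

[in] maze.move east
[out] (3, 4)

[in] maze.sense north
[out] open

[in] stack.push north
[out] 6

[in] maze.move north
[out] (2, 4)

[in] maze.sense north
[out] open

[in] stack.push north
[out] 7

[in] maze.move north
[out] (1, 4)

[in] maze.sense north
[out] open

[in] stack.push north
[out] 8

[in] maze.move north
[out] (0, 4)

[in] maze.sense east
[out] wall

[in] maze.sense west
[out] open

[in] stack.push west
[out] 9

[in] maze.move west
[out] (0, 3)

[in] maze.sense south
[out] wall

[in] maze.sense west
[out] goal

[in] maze.move west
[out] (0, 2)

Answer: (0, 2)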